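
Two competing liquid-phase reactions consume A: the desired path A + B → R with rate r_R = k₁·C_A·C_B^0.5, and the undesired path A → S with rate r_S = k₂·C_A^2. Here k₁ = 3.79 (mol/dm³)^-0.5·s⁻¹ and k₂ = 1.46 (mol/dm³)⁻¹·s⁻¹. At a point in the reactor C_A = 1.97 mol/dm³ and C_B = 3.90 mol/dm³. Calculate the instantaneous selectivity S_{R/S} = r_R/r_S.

2.60

S_{R/S} = r_R/r_S = (k₁·C_A·C_B^0.5)/(k₂·C_A^2) = (k₁/k₂)·C_A⁻¹·C_B^0.5.
= (3.79×1.970×3.900^0.5) / (1.46×1.970^2) = 14.74/5.666 = 2.60.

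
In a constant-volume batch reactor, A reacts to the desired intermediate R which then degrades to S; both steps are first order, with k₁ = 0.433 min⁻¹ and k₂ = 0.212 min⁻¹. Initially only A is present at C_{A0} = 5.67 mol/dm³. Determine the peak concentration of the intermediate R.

2.86 mol/dm³

For a first-order series the maximum intermediate yield is C_{R,max}/C_{A0} = (k₁/k₂)^[k₂/(k₂−k₁)].
= (0.433/0.212)^(0.212/(0.212−0.433)) = (2.042)^(-0.9593) = 0.5041.
C_{R,max} = 0.5041×5.67 = 2.86 mol/dm³.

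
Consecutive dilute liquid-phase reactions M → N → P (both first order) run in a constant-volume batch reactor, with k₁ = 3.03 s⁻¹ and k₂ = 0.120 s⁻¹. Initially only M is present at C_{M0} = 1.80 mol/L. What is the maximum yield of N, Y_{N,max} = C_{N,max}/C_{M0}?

0.875

Evaluating C_N at t_opt = ln(k₂/k₁)/(k₂−k₁) gives C_{N,max}/C_{M0} = (k₁/k₂)^[k₂/(k₂−k₁)].
= (3.03/0.120)^(0.120/(0.120−3.03)) = (25.25)^(-0.04124) = 0.8753.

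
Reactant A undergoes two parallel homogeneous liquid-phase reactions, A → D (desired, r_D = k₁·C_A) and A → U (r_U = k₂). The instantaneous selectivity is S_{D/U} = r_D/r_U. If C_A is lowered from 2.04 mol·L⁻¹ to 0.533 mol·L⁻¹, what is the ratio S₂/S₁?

0.261

S_{D/U} = (k₁/k₂)·C_A, so S₂/S₁ = (C_{A,2}/C_{A,1}).
= 0.533/2.04 = 0.261.
Selectivity toward D falls as C_A falls — high-concentration operation is favoured.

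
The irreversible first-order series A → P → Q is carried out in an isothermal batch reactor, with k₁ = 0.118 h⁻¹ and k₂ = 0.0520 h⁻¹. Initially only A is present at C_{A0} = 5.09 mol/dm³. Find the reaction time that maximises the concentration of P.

12.4 h

The intermediate peaks when r₁ = r₂, i.e. k₁e^(−k₁t) = k₂e^(−k₂t), giving t_opt = ln(k₂/k₁)/(k₂−k₁).
= ln(0.0520/0.118)/(0.0520−0.118) = ln(0.4407)/-0.06600 = -0.8194/-0.06600 = 12.4 h.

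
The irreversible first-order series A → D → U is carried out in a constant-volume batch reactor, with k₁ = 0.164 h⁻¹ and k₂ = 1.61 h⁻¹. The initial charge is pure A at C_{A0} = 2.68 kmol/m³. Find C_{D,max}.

At the optimum, C_{D,max}/C_{A0} = (k₁/k₂)^[k₂/(k₂−k₁)].
= (0.164/1.61)^(1.61/(1.61−0.164)) = (0.1019)^(1.113) = 0.07862.
C_{D,max} = 0.07862×2.68 = 0.211 kmol/m³.

0.211 kmol/m³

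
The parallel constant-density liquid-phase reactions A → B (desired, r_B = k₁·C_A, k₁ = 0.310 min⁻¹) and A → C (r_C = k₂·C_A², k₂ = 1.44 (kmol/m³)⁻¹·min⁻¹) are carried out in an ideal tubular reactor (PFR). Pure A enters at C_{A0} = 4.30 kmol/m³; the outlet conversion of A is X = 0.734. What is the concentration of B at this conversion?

0.258 kmol/m³

C_A = C_{A0}(1−X) = 1.144 kmol/m³.
Along a PFR/batch, dC_B/dC_A = −r_B/(r_B+r_C) = −k₁/(k₁+k₂·C_A).
Integrating from C_{A0} to C_A: C_B = (0.310/1.44)·ln[(0.310+1.44·4.30)/(0.310+1.44·1.14)] = 0.2153·ln(6.502/1.957) = 0.2585 kmol/m³.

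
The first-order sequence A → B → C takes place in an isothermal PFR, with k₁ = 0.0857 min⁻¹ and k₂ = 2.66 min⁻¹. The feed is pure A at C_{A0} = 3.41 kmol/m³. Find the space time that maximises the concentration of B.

1.33 min

For first-order series the maximum of C_B occurs at τ_opt = ln(k₂/k₁)/(k₂−k₁).
= ln(2.66/0.0857)/(2.66−0.0857) = ln(31.04)/2.574 = 3.435/2.574 = 1.33 min.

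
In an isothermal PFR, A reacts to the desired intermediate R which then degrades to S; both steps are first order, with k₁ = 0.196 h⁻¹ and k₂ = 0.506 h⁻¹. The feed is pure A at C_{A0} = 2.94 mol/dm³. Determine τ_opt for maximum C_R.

The intermediate peaks when r₁ = r₂, i.e. k₁e^(−k₁τ) = k₂e^(−k₂τ), giving τ_opt = ln(k₂/k₁)/(k₂−k₁).
= ln(0.506/0.196)/(0.506−0.196) = ln(2.582)/0.3100 = 0.9484/0.3100 = 3.06 h.

3.06 h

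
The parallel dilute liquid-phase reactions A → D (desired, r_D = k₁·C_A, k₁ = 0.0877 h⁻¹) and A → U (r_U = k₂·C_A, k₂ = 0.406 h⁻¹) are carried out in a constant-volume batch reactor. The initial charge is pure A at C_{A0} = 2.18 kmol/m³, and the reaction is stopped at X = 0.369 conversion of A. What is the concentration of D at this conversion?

C_A = C_{A0}(1−X) = 1.376 kmol/m³.
Both paths are first order in A, so the instantaneous fraction to D is constant: dC_D/d(−C_A) = k₁/(k₁+k₂) = 0.1776.
C_D = 0.1776·(C_{A0}−C_A) = 0.1776×0.8044 = 0.143 kmol/m³.

0.143 kmol/m³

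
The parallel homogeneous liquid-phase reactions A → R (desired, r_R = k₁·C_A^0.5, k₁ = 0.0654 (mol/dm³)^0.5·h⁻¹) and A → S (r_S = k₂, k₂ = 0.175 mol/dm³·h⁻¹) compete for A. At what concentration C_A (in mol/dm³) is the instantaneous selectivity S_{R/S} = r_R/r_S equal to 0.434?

S_{R/S} = (k₁/k₂)·C_A^0.5 ⇒ C_A = (S·k₂/k₁)^(2).
= (0.434×0.175/0.0654)^(2) = (1.161)^(2) = 1.35 mol/dm³.

1.35 mol/dm³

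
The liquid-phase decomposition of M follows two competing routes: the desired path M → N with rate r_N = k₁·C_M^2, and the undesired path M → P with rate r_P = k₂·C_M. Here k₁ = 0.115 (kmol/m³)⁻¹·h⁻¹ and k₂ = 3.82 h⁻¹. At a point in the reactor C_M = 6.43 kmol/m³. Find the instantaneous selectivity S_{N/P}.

0.194

S_{N/P} = r_N/r_P = (k₁·C_M^2)/(k₂·C_M) = (k₁/k₂)·C_M.
= (0.115×6.430^2) / (3.82×6.430) = 4.755/24.56 = 0.194.
Since the desired path is higher order in M, keeping C_M high (PFR or concentrated feed) favours N.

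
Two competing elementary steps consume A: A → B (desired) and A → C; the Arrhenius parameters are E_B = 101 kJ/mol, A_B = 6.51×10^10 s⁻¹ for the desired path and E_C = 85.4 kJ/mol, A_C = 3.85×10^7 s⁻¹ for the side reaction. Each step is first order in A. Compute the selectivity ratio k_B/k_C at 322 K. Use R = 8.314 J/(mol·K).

4.98

Since both paths have the same order in A, the concentration cancels and S_{B/C} = k_B/k_C = (A_B/A_C)·exp[(E_C−E_B)/(RT)].
(E_C−E_B)/(RT) = (85.4−101)×10³/(8.314×322) = -15600/2677 = -5.827.
k_B/k_C = (6.51×10^10/3.85×10^7)·exp(-5.827) = 1691 × 0.002946 = 4.98.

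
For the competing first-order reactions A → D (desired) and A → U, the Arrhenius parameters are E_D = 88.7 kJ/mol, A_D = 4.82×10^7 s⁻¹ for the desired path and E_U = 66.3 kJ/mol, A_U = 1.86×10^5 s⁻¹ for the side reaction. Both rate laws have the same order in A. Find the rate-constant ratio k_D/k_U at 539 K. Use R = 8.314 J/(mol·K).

1.75

With equal orders, S_{D/U} = k_D/k_U = (A_D/A_U)·exp[(E_U−E_D)/(RT)].
(E_U−E_D)/(RT) = (66.3−88.7)×10³/(8.314×539) = -22400/4481 = -4.999.
k_D/k_U = (4.82×10^7/1.86×10^5)·exp(-4.999) = 259.1 × 0.006747 = 1.75.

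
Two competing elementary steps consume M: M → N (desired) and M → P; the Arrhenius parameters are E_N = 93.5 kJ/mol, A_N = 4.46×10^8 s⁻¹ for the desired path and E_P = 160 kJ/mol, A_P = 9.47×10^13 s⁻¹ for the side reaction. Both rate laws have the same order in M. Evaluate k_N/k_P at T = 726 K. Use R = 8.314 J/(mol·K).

0.287

k_N/k_P = (A_N/A_P)·exp[−(E_N−E_P)/(RT)] = (A_N/A_P)·exp[(E_P−E_N)/(RT)].
(E_P−E_N)/(RT) = (160−93.5)×10³/(8.314×726) = 66500/6036 = 11.02.
k_N/k_P = (4.46×10^8/9.47×10^13)·exp(11.02) = 4.710×10^-6 × 60919 = 0.287.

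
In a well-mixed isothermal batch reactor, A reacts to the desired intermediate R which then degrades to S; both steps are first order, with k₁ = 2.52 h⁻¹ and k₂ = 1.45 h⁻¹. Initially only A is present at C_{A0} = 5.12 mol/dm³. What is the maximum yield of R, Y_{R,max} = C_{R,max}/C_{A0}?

At the optimum, C_{R,max}/C_{A0} = (k₁/k₂)^[k₂/(k₂−k₁)].
= (2.52/1.45)^(1.45/(1.45−2.52)) = (1.738)^(-1.355) = 0.4728.

0.473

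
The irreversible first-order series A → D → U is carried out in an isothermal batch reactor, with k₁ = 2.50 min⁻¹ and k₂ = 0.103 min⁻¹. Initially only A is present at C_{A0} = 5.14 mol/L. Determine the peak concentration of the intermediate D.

At the optimum, C_{D,max}/C_{A0} = (k₁/k₂)^[k₂/(k₂−k₁)].
= (2.50/0.103)^(0.103/(0.103−2.50)) = (24.27)^(-0.04297) = 0.8719.
C_{D,max} = 0.8719×5.14 = 4.48 mol/L.

4.48 mol/L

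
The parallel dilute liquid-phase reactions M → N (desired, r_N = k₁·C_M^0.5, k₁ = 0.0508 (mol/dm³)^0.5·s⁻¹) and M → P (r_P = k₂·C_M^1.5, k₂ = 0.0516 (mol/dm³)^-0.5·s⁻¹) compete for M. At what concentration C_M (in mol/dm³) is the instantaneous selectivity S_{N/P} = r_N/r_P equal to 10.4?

0.0947 mol/dm³

S_{N/P} = (k₁/k₂)·C_M⁻¹ ⇒ C_M = (S·k₂/k₁)^(-1).
= (10.4×0.0516/0.0508)^(-1) = (10.56)^(-1) = 0.0947 mol/dm³.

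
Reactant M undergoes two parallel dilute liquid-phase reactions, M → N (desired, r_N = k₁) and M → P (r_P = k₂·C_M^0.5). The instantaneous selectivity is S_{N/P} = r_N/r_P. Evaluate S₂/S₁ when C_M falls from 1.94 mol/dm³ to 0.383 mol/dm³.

S_{N/P} = (k₁/k₂)·C_M^-0.5, so S₂/S₁ = (C_{M,2}/C_{M,1})^-0.5.
= (0.383/1.94)^(-0.5) = (0.1974)^(-0.5) = 2.25.

2.25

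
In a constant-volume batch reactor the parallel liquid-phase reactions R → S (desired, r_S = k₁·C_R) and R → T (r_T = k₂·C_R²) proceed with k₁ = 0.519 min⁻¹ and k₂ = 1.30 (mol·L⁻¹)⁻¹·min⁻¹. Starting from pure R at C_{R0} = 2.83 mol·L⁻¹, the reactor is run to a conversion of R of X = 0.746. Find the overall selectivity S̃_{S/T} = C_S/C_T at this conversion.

0.251

C_R = C_{R0}(1−X) = 0.7188 mol·L⁻¹.
Along a PFR/batch, dC_S/dC_R = −r_S/(r_S+r_T) = −k₁/(k₁+k₂·C_R).
Integrating from C_{R0} to C_R: C_S = (0.519/1.30)·ln[(0.519+1.30·2.83)/(0.519+1.30·0.719)] = 0.3992·ln(4.198/1.453) = 0.4234 mol·L⁻¹.
C_T = (C_{R0}−C_R)−C_S = 1.688 mol·L⁻¹; S̃_{S/T} = 0.4234/1.688 = 0.251.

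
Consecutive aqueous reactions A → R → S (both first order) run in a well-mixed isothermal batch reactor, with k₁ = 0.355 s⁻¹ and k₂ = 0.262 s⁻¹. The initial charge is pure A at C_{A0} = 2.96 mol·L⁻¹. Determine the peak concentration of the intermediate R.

1.26 mol·L⁻¹

Evaluating C_R at t_opt = ln(k₂/k₁)/(k₂−k₁) gives C_{R,max}/C_{A0} = (k₁/k₂)^[k₂/(k₂−k₁)].
= (0.355/0.262)^(0.262/(0.262−0.355)) = (1.355)^(-2.817) = 0.4249.
C_{R,max} = 0.4249×2.96 = 1.26 mol·L⁻¹.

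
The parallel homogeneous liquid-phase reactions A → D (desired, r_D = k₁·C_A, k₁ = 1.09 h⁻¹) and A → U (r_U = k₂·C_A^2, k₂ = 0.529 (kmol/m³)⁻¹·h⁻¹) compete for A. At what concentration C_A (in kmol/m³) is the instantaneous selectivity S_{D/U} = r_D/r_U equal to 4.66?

0.442 kmol/m³

S_{D/U} = (k₁/k₂)·C_A⁻¹ ⇒ C_A = (S·k₂/k₁)^(-1).
= (4.66×0.529/1.09)^(-1) = (2.262)^(-1) = 0.442 kmol/m³.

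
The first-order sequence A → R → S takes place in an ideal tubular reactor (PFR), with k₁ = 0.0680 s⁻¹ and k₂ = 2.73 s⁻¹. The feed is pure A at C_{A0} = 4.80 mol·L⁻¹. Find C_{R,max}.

0.109 mol·L⁻¹

At the optimum, C_{R,max}/C_{A0} = (k₁/k₂)^[k₂/(k₂−k₁)].
= (0.0680/2.73)^(2.73/(2.73−0.0680)) = (0.02491)^(1.026) = 0.02267.
C_{R,max} = 0.02267×4.80 = 0.109 mol·L⁻¹.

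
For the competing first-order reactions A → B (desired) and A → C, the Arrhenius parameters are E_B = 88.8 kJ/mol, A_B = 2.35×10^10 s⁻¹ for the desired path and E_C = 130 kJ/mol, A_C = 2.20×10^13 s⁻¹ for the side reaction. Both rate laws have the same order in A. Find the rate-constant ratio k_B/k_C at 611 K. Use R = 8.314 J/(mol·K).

3.56

With equal orders, S_{B/C} = k_B/k_C = (A_B/A_C)·exp[(E_C−E_B)/(RT)].
(E_C−E_B)/(RT) = (130−88.8)×10³/(8.314×611) = 41200/5080 = 8.110.
k_B/k_C = (2.35×10^10/2.20×10^13)·exp(8.110) = 0.001068 × 3329 = 3.56.
Since E_B < E_C, lowering the temperature improves selectivity toward B.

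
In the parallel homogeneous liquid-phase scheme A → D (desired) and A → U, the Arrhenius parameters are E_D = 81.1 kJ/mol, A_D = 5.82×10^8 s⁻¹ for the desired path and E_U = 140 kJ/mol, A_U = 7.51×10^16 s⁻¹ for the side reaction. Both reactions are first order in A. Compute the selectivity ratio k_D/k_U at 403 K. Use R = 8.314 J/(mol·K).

k_D/k_U = (A_D/A_U)·exp[−(E_D−E_U)/(RT)] = (A_D/A_U)·exp[(E_U−E_D)/(RT)].
(E_U−E_D)/(RT) = (140−81.1)×10³/(8.314×403) = 58900/3351 = 17.58.
k_D/k_U = (5.82×10^8/7.51×10^16)·exp(17.58) = 7.750×10^-9 × 4.311×10^7 = 0.334.
Since E_D < E_U, lowering the temperature improves selectivity toward D.

0.334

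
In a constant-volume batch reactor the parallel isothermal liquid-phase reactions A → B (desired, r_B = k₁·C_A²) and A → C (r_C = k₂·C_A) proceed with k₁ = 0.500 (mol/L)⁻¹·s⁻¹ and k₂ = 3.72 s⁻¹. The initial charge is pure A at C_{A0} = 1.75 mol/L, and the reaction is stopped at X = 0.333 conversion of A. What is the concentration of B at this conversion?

C_A = C_{A0}(1−X) = 1.167 mol/L.
Along a PFR/batch, dC_C/dC_A = −r_C/(r_B+r_C) = −k₂/(k₂+k₁·C_A).
Integrating from C_{A0} to C_A: C_C = (3.72/0.500)·ln[(3.72+0.500·1.75)/(3.72+0.500·1.17)] = 7.440·ln(4.595/4.304) = 0.4874 mol/L.
Then C_B = (C_{A0}−C_A) − C_C = 0.5827 − 0.4874 = 0.09535 mol/L.

0.0953 mol/L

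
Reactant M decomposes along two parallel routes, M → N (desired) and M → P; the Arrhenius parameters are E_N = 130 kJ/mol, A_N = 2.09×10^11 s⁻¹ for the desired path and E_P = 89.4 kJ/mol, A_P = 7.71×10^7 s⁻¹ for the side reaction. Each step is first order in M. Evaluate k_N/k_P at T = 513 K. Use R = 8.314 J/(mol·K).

Since both paths have the same order in M, the concentration cancels and S_{N/P} = k_N/k_P = (A_N/A_P)·exp[(E_P−E_N)/(RT)].
(E_P−E_N)/(RT) = (89.4−130)×10³/(8.314×513) = -40600/4265 = -9.519.
k_N/k_P = (2.09×10^11/7.71×10^7)·exp(-9.519) = 2711 × 7.343×10^-5 = 0.199.

0.199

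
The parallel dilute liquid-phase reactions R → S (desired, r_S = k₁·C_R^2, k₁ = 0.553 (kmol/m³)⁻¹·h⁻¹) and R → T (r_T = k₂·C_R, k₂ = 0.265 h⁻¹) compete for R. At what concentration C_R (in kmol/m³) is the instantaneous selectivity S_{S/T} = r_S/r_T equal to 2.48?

1.19 kmol/m³

S_{S/T} = (k₁/k₂)·C_R ⇒ C_R = S·k₂/k₁.
= 2.48×0.265/0.553 = 1.19 kmol/m³.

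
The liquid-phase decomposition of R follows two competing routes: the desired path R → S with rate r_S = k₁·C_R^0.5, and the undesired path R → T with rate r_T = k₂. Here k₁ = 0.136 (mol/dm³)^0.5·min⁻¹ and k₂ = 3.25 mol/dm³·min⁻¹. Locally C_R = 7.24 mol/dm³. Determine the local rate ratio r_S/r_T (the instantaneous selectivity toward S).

S_{S/T} = r_S/r_T = (k₁·C_R^0.5)/(k₂) = (k₁/k₂)·C_R^0.5.
= (0.136×7.240^0.5) / (3.25) = 0.3659/3.250 = 0.113.

0.113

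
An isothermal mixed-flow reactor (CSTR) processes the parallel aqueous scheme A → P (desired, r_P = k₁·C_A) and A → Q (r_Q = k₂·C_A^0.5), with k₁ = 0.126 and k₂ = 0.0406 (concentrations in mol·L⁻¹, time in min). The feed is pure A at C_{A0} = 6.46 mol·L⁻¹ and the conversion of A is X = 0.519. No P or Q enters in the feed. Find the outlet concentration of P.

Exit C_A = C_{A0}(1−X) = 6.46×0.481 = 3.107 mol·L⁻¹.
In a CSTR the entire volume is at exit conditions, so r_P = 0.126×3.107 = 0.3915 and r_Q = 0.0406×3.107^0.5 = 0.07157.
Fraction of consumed A going to P: r_P/(r_P+r_Q) = 0.8455.
C_P = 0.8455·C_{A0}·X = 0.8455×6.46×0.519 = 2.83 mol·L⁻¹.

2.83 mol·L⁻¹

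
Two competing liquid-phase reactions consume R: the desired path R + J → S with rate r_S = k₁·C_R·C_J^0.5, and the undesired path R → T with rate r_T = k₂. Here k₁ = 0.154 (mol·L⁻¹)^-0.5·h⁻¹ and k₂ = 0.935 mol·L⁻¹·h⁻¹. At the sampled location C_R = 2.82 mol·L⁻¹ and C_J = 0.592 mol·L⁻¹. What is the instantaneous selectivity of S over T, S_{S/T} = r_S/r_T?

0.357

S_{S/T} = r_S/r_T = (k₁·C_R·C_J^0.5)/(k₂) = (k₁/k₂)·C_R·C_J^0.5.
= (0.154×2.820×0.5920^0.5) / (0.935) = 0.3341/0.9350 = 0.357.
Since the desired path is higher order in R, keeping C_R high (PFR or concentrated feed) favours S.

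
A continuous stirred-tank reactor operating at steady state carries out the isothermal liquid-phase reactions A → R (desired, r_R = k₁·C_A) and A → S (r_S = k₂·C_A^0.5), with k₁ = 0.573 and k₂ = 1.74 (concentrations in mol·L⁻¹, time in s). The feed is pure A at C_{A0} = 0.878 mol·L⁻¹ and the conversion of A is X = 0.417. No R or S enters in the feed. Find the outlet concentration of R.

0.0698 mol·L⁻¹

Exit C_A = C_{A0}(1−X) = 0.878×0.583 = 0.5119 mol·L⁻¹.
Rates in a CSTR are evaluated at the outlet concentration: r_R = 0.573×0.5119 = 0.2933, r_S = 1.74×0.5119^0.5 = 1.245.
Fraction of consumed A going to R: r_R/(r_R+r_S) = 0.1907.
C_R = 0.1907·C_{A0}·X = 0.1907×0.878×0.417 = 0.0698 mol·L⁻¹.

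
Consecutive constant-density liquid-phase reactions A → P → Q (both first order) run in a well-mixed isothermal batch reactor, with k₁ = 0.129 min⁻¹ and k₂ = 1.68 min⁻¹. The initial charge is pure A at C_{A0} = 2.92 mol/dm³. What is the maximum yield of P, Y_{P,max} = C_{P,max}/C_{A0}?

0.0620

At the optimum, C_{P,max}/C_{A0} = (k₁/k₂)^[k₂/(k₂−k₁)].
= (0.129/1.68)^(1.68/(1.68−0.129)) = (0.07679)^(1.083) = 0.06203.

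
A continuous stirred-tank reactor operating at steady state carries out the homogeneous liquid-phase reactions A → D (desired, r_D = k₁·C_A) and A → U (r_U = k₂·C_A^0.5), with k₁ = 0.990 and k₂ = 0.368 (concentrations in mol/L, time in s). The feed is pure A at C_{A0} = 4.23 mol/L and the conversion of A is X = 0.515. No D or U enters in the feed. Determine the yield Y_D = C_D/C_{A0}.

Exit C_A = C_{A0}(1−X) = 4.23×0.485 = 2.052 mol/L.
In a CSTR the entire volume is at exit conditions, so r_D = 0.990×2.052 = 2.031 and r_U = 0.368×2.052^0.5 = 0.5271.
Fraction of consumed A going to D: r_D/(r_D+r_U) = 0.7940.
C_D = 0.7940·C_{A0}·X = 0.7940×4.23×0.515 = 1.73 mol/L; Y_D = C_D/C_{A0} = 0.409.

0.409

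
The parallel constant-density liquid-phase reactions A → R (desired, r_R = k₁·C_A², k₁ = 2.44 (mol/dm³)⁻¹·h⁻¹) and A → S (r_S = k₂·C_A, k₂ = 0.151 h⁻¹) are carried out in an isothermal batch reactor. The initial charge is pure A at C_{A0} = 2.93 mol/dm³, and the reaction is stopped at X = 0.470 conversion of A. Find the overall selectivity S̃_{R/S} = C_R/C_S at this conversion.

35.1

C_A = C_{A0}(1−X) = 1.553 mol/dm³.
Along a PFR/batch, dC_S/dC_A = −r_S/(r_R+r_S) = −k₂/(k₂+k₁·C_A).
Integrating from C_{A0} to C_A: C_S = (0.151/2.44)·ln[(0.151+2.44·2.93)/(0.151+2.44·1.55)] = 0.06189·ln(7.300/3.940) = 0.03816 mol/dm³.
Then C_R = (C_{A0}−C_A) − C_S = 1.377 − 0.03816 = 1.339 mol/dm³.
S̃_{R/S} = C_R/C_S = 1.339/0.03816 = 35.1.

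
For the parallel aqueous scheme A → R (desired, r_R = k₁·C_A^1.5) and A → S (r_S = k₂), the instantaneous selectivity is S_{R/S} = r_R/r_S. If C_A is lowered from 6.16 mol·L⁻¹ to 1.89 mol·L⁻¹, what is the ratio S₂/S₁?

0.170

S_{R/S} = (k₁/k₂)·C_A^1.5, so S₂/S₁ = (C_{A,2}/C_{A,1})^1.5.
= (1.89/6.16)^1.5 = (0.3068)^1.5 = 0.170.
Selectivity toward R falls as C_A falls — high-concentration operation is favoured.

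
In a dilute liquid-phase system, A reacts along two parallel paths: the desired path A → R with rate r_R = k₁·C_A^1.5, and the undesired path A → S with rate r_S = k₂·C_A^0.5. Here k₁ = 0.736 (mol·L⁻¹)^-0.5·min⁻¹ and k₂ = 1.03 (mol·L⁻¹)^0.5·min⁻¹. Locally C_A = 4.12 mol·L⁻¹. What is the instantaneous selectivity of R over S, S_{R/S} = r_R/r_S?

S_{R/S} = r_R/r_S = (k₁·C_A^1.5)/(k₂·C_A^0.5) = (k₁/k₂)·C_A.
= (0.736×4.120^1.5) / (1.03×4.120^0.5) = 6.155/2.091 = 2.94.
Since the desired path is higher order in A, keeping C_A high (PFR or concentrated feed) favours R.

2.94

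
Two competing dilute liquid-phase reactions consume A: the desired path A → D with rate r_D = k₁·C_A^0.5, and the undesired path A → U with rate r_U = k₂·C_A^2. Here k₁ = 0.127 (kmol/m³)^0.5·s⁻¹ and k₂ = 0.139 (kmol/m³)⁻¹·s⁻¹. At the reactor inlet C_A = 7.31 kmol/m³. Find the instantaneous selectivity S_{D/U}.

S_{D/U} = r_D/r_U = (k₁·C_A^0.5)/(k₂·C_A^2) = (k₁/k₂)·C_A^-1.5.
= (0.127×7.310^0.5) / (0.139×7.310^2) = 0.3434/7.428 = 0.0462.
The undesired path is higher order in A, so low C_A (CSTR or dilute feed) favours D.

0.0462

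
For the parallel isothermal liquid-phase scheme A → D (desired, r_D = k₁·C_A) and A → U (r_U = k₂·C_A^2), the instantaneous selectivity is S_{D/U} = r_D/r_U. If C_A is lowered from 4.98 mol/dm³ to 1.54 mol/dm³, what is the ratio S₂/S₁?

3.23

S_{D/U} = (k₁/k₂)·C_A⁻¹, so S₂/S₁ = (C_{A,2}/C_{A,1})⁻¹.
= 4.98/1.54 = 3.23.
Selectivity toward D rises as C_A falls — low-concentration operation is favoured.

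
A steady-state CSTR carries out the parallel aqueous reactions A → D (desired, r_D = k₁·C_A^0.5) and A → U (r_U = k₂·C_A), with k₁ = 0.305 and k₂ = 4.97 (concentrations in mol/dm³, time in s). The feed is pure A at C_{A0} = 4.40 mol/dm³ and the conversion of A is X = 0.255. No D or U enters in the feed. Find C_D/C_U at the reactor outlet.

Exit C_A = C_{A0}(1−X) = 4.40×0.745 = 3.278 mol/dm³.
In a CSTR the entire volume is at exit conditions, so r_D = 0.305×3.278^0.5 = 0.5522 and r_U = 4.97×3.278 = 16.29.
Overall selectivity = C_D/C_U = r_Dτ/(r_Uτ) = r_D/r_U = 0.0339.

0.0339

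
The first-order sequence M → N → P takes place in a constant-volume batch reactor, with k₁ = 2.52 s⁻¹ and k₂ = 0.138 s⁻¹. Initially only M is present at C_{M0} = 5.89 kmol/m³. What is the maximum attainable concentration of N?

4.98 kmol/m³

Evaluating C_N at t_opt = ln(k₂/k₁)/(k₂−k₁) gives C_{N,max}/C_{M0} = (k₁/k₂)^[k₂/(k₂−k₁)].
= (2.52/0.138)^(0.138/(0.138−2.52)) = (18.26)^(-0.05793) = 0.8451.
C_{N,max} = 0.8451×5.89 = 4.98 kmol/m³.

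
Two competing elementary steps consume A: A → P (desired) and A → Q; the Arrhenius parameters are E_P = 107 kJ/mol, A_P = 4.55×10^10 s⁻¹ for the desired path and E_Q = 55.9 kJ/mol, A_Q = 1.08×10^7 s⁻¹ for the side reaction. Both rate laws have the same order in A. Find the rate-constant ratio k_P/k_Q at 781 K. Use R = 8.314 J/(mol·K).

Since both paths have the same order in A, the concentration cancels and S_{P/Q} = k_P/k_Q = (A_P/A_Q)·exp[(E_Q−E_P)/(RT)].
(E_Q−E_P)/(RT) = (55.9−107)×10³/(8.314×781) = -51100/6493 = -7.870.
k_P/k_Q = (4.55×10^10/1.08×10^7)·exp(-7.870) = 4213 × 3.821×10^-4 = 1.61.
Since E_P > E_Q, raising the temperature improves selectivity toward P.

1.61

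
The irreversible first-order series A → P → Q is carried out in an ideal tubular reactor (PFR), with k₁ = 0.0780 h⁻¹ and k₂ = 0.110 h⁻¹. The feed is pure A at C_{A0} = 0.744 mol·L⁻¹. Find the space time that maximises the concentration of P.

Setting dC_P/dτ = 0 gives τ_opt = ln(k₂/k₁)/(k₂−k₁).
= ln(0.110/0.0780)/(0.110−0.0780) = ln(1.410)/0.03200 = 0.3438/0.03200 = 10.7 h.

10.7 h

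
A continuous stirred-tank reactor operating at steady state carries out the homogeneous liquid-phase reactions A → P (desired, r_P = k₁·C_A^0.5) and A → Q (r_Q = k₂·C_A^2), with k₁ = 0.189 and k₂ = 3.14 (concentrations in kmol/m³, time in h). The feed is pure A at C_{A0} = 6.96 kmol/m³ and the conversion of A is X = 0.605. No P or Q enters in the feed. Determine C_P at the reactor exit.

Exit C_A = C_{A0}(1−X) = 6.96×0.395 = 2.749 kmol/m³.
In a CSTR the entire volume is at exit conditions, so r_P = 0.189×2.749^0.5 = 0.3134 and r_Q = 3.14×2.749^2 = 23.73.
Fraction of consumed A going to P: r_P/(r_P+r_Q) = 0.01303.
C_P = 0.01303·C_{A0}·X = 0.01303×6.96×0.605 = 0.0549 kmol/m³.

0.0549 kmol/m³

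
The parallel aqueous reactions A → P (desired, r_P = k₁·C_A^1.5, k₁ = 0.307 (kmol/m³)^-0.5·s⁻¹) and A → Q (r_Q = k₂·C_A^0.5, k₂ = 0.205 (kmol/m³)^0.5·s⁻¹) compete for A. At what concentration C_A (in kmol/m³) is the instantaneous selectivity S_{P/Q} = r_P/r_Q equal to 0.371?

0.248 kmol/m³

S_{P/Q} = (k₁/k₂)·C_A ⇒ C_A = S·k₂/k₁.
= 0.371×0.205/0.307 = 0.248 kmol/m³.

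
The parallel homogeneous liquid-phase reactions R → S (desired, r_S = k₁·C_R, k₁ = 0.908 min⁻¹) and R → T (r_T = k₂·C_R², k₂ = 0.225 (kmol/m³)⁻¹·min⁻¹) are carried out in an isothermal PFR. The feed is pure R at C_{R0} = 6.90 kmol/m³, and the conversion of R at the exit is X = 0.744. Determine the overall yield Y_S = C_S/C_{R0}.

0.371

C_R = C_{R0}(1−X) = 1.766 kmol/m³.
Along a PFR/batch, dC_S/dC_R = −r_S/(r_S+r_T) = −k₁/(k₁+k₂·C_R).
Integrating from C_{R0} to C_R: C_S = (0.908/0.225)·ln[(0.908+0.225·6.90)/(0.908+0.225·1.77)] = 4.036·ln(2.461/1.305) = 2.558 kmol/m³.
Y_S = C_S/C_{R0} = 2.558/6.90 = 0.371.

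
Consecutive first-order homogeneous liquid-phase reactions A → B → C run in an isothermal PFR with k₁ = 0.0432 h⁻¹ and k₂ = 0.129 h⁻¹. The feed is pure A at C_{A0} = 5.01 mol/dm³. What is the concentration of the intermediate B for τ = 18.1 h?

0.910 mol/dm³

For first-order series with pure A initially, C_B(τ) = k₁C_{A0}/(k₂−k₁)·(e^(−k₁τ) − e^(−k₂τ)).
e^(−k₁τ) = e^(−0.0432×18.1) = e^(−0.7819) = 0.4575; e^(−k₂τ) = e^(−2.335) = 0.09682.
C_B = 0.0432×5.01/(0.129−0.0432) × (0.4575−0.09682) = 2.523×0.3607 = 0.9099 mol/dm³.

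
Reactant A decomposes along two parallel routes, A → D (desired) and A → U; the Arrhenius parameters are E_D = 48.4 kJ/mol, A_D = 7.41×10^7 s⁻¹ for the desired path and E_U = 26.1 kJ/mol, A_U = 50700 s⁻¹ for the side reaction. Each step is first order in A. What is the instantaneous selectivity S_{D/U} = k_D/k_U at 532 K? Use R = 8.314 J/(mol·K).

With equal orders, S_{D/U} = k_D/k_U = (A_D/A_U)·exp[(E_U−E_D)/(RT)].
(E_U−E_D)/(RT) = (26.1−48.4)×10³/(8.314×532) = -22300/4423 = -5.042.
k_D/k_U = (7.41×10^7/50700)·exp(-5.042) = 1462 × 0.006462 = 9.44.

9.44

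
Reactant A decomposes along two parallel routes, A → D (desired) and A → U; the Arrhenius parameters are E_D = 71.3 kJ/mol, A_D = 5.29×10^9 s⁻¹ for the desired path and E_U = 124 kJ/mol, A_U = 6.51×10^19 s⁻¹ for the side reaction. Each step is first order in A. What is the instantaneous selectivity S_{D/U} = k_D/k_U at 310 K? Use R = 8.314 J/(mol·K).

k_D/k_U = (A_D/A_U)·exp[−(E_D−E_U)/(RT)] = (A_D/A_U)·exp[(E_U−E_D)/(RT)].
(E_U−E_D)/(RT) = (124−71.3)×10³/(8.314×310) = 52700/2577 = 20.45.
k_D/k_U = (5.29×10^9/6.51×10^19)·exp(20.45) = 8.126×10^-11 × 7.589×10^8 = 0.0617.
Since E_D < E_U, lowering the temperature improves selectivity toward D.

0.0617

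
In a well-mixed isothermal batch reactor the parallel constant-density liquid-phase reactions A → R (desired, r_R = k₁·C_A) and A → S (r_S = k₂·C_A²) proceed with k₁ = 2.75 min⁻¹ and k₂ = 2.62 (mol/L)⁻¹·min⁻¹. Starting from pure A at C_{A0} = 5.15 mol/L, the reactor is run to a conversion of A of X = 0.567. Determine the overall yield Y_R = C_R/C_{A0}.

C_A = C_{A0}(1−X) = 2.230 mol/L.
Along a PFR/batch, dC_R/dC_A = −r_R/(r_R+r_S) = −k₁/(k₁+k₂·C_A).
Integrating from C_{A0} to C_A: C_R = (2.75/2.62)·ln[(2.75+2.62·5.15)/(2.75+2.62·2.23)] = 1.050·ln(16.24/8.592) = 0.6684 mol/L.
Y_R = C_R/C_{A0} = 0.6684/5.15 = 0.130.

0.130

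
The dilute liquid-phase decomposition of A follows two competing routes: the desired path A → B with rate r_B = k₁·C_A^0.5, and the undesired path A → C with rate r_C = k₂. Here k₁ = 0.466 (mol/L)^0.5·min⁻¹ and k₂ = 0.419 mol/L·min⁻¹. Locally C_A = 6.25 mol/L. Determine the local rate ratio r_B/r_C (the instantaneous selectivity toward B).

2.78

S_{B/C} = r_B/r_C = (k₁·C_A^0.5)/(k₂) = (k₁/k₂)·C_A^0.5.
= (0.466×6.250^0.5) / (0.419) = 1.165/0.4190 = 2.78.
Since the desired path is higher order in A, keeping C_A high (PFR or concentrated feed) favours B.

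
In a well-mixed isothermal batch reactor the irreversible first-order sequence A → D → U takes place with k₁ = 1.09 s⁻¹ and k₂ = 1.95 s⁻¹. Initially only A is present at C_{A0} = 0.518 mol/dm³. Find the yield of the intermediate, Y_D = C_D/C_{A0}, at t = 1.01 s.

0.245

The intermediate concentration in a first-order A→B→C sequence is C_D = k₁C_{A0}(e^(−k₁t) − e^(−k₂t))/(k₂−k₁).
e^(−k₁t) = e^(−1.09×1.01) = e^(−1.101) = 0.3326; e^(−k₂t) = e^(−1.970) = 0.1395.
C_D = 1.09×0.518/(1.95−1.09) × (0.3326−0.1395) = 0.6565×0.1930 = 0.1267 mol/dm³.
Y_D = C_D/C_{A0} = 0.1267/0.518 = 0.245.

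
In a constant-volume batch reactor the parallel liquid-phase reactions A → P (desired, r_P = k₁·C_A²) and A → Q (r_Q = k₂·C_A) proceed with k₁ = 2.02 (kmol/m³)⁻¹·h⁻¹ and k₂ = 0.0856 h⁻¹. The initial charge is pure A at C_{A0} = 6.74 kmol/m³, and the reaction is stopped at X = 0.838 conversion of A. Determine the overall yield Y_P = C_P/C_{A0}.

C_A = C_{A0}(1−X) = 1.092 kmol/m³.
Along a PFR/batch, dC_Q/dC_A = −r_Q/(r_P+r_Q) = −k₂/(k₂+k₁·C_A).
Integrating from C_{A0} to C_A: C_Q = (0.0856/2.02)·ln[(0.0856+2.02·6.74)/(0.0856+2.02·1.09)] = 0.04238·ln(13.70/2.291) = 0.07578 kmol/m³.
Then C_P = (C_{A0}−C_A) − C_Q = 5.648 − 0.07578 = 5.572 kmol/m³.
Y_P = C_P/C_{A0} = 5.572/6.74 = 0.827.

0.827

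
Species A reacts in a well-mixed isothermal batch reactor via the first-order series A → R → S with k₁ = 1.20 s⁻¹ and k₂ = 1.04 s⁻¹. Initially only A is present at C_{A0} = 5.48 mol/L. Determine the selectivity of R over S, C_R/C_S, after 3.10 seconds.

For first-order series with pure A initially, C_R(t) = k₁C_{A0}/(k₂−k₁)·(e^(−k₁t) − e^(−k₂t)).
e^(−k₁t) = e^(−1.20×3.10) = e^(−3.720) = 0.02423; e^(−k₂t) = e^(−3.224) = 0.03980.
C_R = 1.20×5.48/(1.04−1.20) × (0.02423−0.03980) = (-41.10)×(-0.01556) = 0.6396 mol/L.
C_A = C_{A0}e^(−k₁t) = 0.1328 mol/L, so C_S = C_{A0}−C_A−C_R = 4.708 mol/L; C_R/C_S = 0.136.

0.136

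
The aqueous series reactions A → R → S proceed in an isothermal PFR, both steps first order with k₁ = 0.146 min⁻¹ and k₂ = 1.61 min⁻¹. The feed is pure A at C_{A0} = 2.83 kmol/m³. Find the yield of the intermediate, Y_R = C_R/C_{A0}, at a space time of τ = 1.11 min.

0.0681

For first-order series with pure A initially, C_R(τ) = k₁C_{A0}/(k₂−k₁)·(e^(−k₁τ) − e^(−k₂τ)).
e^(−k₁τ) = e^(−0.146×1.11) = e^(−0.1621) = 0.8504; e^(−k₂τ) = e^(−1.787) = 0.1674.
C_R = 0.146×2.83/(1.61−0.146) × (0.8504−0.1674) = 0.2822×0.6829 = 0.1927 kmol/m³.
Y_R = C_R/C_{A0} = 0.1927/2.83 = 0.0681.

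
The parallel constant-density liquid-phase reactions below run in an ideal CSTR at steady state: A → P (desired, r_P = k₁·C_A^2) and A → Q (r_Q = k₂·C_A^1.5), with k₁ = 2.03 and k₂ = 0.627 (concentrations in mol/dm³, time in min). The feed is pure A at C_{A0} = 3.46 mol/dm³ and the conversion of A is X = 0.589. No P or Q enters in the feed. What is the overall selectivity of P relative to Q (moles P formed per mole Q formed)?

Exit C_A = C_{A0}(1−X) = 3.46×0.411 = 1.422 mol/dm³.
In a CSTR the entire volume is at exit conditions, so r_P = 2.03×1.422^2 = 4.105 and r_Q = 0.627×1.422^1.5 = 1.063.
Overall selectivity = C_P/C_Q = r_Pτ/(r_Qτ) = r_P/r_Q = 3.86.

3.86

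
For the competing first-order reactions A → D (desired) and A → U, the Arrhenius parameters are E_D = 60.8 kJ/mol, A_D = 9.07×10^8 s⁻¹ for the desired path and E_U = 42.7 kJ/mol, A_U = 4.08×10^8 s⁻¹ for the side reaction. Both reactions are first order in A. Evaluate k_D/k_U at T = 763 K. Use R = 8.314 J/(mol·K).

0.128

k_D/k_U = (A_D/A_U)·exp[−(E_D−E_U)/(RT)] = (A_D/A_U)·exp[(E_U−E_D)/(RT)].
(E_U−E_D)/(RT) = (42.7−60.8)×10³/(8.314×763) = -18100/6344 = -2.853.
k_D/k_U = (9.07×10^8/4.08×10^8)·exp(-2.853) = 2.223 × 0.05766 = 0.128.
Since E_D > E_U, raising the temperature improves selectivity toward D.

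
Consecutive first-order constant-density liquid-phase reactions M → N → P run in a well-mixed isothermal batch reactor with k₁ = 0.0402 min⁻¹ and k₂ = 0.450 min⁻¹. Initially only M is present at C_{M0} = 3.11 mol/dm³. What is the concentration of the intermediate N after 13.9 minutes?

0.174 mol/dm³

For first-order series with pure M initially, C_N(t) = k₁C_{M0}/(k₂−k₁)·(e^(−k₁t) − e^(−k₂t)).
e^(−k₁t) = e^(−0.0402×13.9) = e^(−0.5588) = 0.5719; e^(−k₂t) = e^(−6.255) = 0.001921.
C_N = 0.0402×3.11/(0.450−0.0402) × (0.5719−0.001921) = 0.3051×0.5700 = 0.1739 mol/dm³.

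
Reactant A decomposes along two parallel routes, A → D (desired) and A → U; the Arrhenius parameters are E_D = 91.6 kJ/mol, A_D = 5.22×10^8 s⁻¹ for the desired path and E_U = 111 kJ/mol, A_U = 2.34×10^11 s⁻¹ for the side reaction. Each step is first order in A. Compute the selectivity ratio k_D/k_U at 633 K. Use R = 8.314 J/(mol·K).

Since both paths have the same order in A, the concentration cancels and S_{D/U} = k_D/k_U = (A_D/A_U)·exp[(E_U−E_D)/(RT)].
(E_U−E_D)/(RT) = (111−91.6)×10³/(8.314×633) = 19400/5263 = 3.686.
k_D/k_U = (5.22×10^8/2.34×10^11)·exp(3.686) = 0.002231 × 39.90 = 0.0890.

0.0890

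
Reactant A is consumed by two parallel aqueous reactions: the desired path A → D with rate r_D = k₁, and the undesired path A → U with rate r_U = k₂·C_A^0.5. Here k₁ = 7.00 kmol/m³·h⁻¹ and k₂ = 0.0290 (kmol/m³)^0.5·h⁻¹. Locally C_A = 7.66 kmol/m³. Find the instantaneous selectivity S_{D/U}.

87.2

S_{D/U} = r_D/r_U = (k₁)/(k₂·C_A^0.5) = (k₁/k₂)·C_A^-0.5.
= (7.00) / (0.0290×7.660^0.5) = 7.000/0.08026 = 87.2.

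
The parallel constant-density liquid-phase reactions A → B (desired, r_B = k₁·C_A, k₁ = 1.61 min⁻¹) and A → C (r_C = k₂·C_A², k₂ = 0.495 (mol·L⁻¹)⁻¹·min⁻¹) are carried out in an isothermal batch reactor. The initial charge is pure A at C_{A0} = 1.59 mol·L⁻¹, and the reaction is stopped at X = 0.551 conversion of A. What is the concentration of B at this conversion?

C_A = C_{A0}(1−X) = 0.7139 mol·L⁻¹.
Along a PFR/batch, dC_B/dC_A = −r_B/(r_B+r_C) = −k₁/(k₁+k₂·C_A).
Integrating from C_{A0} to C_A: C_B = (1.61/0.495)·ln[(1.61+0.495·1.59)/(1.61+0.495·0.714)] = 3.253·ln(2.397/1.963) = 0.6491 mol·L⁻¹.

0.649 mol·L⁻¹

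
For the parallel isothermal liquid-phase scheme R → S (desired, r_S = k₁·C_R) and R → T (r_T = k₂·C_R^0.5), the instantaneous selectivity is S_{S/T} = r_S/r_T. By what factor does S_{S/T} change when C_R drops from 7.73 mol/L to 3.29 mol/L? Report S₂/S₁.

S_{S/T} = (k₁/k₂)·C_R^0.5, so S₂/S₁ = (C_{R,2}/C_{R,1})^0.5.
= (3.29/7.73)^0.5 = (0.4256)^0.5 = 0.652.

0.652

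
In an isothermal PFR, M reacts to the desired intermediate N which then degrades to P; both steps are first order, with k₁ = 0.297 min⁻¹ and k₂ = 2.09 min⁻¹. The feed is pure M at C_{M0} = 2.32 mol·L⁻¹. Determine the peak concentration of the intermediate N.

0.239 mol·L⁻¹

At the optimum, C_{N,max}/C_{M0} = (k₁/k₂)^[k₂/(k₂−k₁)].
= (0.297/2.09)^(2.09/(2.09−0.297)) = (0.1421)^(1.166) = 0.1029.
C_{N,max} = 0.1029×2.32 = 0.239 mol·L⁻¹.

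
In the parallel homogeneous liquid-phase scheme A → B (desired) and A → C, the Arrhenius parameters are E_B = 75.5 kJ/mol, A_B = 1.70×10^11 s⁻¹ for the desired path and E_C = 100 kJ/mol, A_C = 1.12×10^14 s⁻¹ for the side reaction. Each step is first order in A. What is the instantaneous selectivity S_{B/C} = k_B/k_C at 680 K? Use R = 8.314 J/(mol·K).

0.116

With equal orders, S_{B/C} = k_B/k_C = (A_B/A_C)·exp[(E_C−E_B)/(RT)].
(E_C−E_B)/(RT) = (100−75.5)×10³/(8.314×680) = 24500/5654 = 4.334.
k_B/k_C = (1.70×10^11/1.12×10^14)·exp(4.334) = 0.001518 × 76.22 = 0.116.
Since E_B < E_C, lowering the temperature improves selectivity toward B.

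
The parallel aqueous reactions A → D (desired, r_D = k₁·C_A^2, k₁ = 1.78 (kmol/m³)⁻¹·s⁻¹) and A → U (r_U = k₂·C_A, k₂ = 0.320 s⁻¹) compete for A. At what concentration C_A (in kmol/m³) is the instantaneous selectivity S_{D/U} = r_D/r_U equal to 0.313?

S_{D/U} = (k₁/k₂)·C_A ⇒ C_A = S·k₂/k₁.
= 0.313×0.320/1.78 = 0.0563 kmol/m³.

0.0563 kmol/m³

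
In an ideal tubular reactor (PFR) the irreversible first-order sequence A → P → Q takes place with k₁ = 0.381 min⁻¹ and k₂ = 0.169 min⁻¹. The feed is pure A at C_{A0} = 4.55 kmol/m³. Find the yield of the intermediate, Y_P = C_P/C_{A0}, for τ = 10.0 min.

Solving the coupled first-order balances gives C_P(τ) = [k₁/(k₂−k₁)]·C_{A0}·(e^(−k₁τ) − e^(−k₂τ)).
e^(−k₁τ) = e^(−0.381×10.0) = e^(−3.810) = 0.02215; e^(−k₂τ) = e^(−1.690) = 0.1845.
C_P = 0.381×4.55/(0.169−0.381) × (0.02215−0.1845) = (-8.177)×(-0.1624) = 1.328 kmol/m³.
Y_P = C_P/C_{A0} = 1.328/4.55 = 0.292.

0.292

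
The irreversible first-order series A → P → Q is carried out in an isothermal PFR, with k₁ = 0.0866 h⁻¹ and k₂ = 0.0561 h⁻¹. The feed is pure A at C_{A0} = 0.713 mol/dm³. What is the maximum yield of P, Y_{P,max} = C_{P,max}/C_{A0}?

Evaluating C_P at τ_opt = ln(k₂/k₁)/(k₂−k₁) gives C_{P,max}/C_{A0} = (k₁/k₂)^[k₂/(k₂−k₁)].
= (0.0866/0.0561)^(0.0561/(0.0561−0.0866)) = (1.544)^(-1.839) = 0.4500.

0.450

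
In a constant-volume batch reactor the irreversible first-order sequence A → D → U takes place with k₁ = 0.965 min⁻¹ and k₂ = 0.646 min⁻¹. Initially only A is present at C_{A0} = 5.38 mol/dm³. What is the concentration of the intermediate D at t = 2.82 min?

1.56 mol/dm³

The intermediate concentration in a first-order A→B→C sequence is C_D = k₁C_{A0}(e^(−k₁t) − e^(−k₂t))/(k₂−k₁).
e^(−k₁t) = e^(−0.965×2.82) = e^(−2.721) = 0.06579; e^(−k₂t) = e^(−1.822) = 0.1617.
C_D = 0.965×5.38/(0.646−0.965) × (0.06579−0.1617) = (-16.27)×(-0.09596) = 1.562 mol/dm³.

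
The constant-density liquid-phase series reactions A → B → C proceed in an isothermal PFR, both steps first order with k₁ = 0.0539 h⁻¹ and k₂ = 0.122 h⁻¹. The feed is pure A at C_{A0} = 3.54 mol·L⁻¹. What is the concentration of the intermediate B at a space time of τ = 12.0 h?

Solving the coupled first-order balances gives C_B(τ) = [k₁/(k₂−k₁)]·C_{A0}·(e^(−k₁τ) − e^(−k₂τ)).
e^(−k₁τ) = e^(−0.0539×12.0) = e^(−0.6468) = 0.5237; e^(−k₂τ) = e^(−1.464) = 0.2313.
C_B = 0.0539×3.54/(0.122−0.0539) × (0.5237−0.2313) = 2.802×0.2924 = 0.8193 mol·L⁻¹.

0.819 mol·L⁻¹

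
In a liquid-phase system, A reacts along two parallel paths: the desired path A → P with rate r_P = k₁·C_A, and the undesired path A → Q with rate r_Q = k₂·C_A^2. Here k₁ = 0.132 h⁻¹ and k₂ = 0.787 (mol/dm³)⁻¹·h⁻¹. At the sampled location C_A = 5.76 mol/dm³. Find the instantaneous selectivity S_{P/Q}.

0.0291

S_{P/Q} = r_P/r_Q = (k₁·C_A)/(k₂·C_A^2) = (k₁/k₂)·C_A⁻¹.
= (0.132×5.760) / (0.787×5.760^2) = 0.7603/26.11 = 0.0291.
The undesired path is higher order in A, so low C_A (CSTR or dilute feed) favours P.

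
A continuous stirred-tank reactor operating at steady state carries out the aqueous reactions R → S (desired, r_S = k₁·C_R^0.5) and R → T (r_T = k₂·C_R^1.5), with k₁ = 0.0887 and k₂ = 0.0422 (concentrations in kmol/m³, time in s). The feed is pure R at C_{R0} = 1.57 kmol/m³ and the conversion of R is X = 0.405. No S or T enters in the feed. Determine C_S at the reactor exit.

Exit C_R = C_{R0}(1−X) = 1.57×0.595 = 0.9342 kmol/m³.
In a CSTR the entire volume is at exit conditions, so r_S = 0.0887×0.9342^0.5 = 0.08573 and r_T = 0.0422×0.9342^1.5 = 0.03810.
Fraction of consumed R going to S: r_S/(r_S+r_T) = 0.6923.
C_S = 0.6923·C_{R0}·X = 0.6923×1.57×0.405 = 0.440 kmol/m³.

0.440 kmol/m³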